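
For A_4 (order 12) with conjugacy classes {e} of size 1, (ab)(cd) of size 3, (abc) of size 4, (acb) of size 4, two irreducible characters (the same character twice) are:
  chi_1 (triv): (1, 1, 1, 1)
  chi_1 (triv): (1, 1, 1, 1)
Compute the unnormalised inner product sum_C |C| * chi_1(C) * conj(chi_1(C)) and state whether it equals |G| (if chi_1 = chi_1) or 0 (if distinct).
Sum = 12 = |G| = 12; so <chi_1, chi_1> = 1 (norm-1 confirms irreducibility).

Why: Compute term by term over conjugacy classes (|C| * chi_1(C) * conj(chi_1(C))):
  1*(1)*conj(1) + 3*(1)*conj(1) + 4*(1)*conj(1) + 4*(1)*conj(1)
  = (1) + (3) + (4) + (4)
  = 12.
(Exp terms are combined using exp(i*s)*conj(exp(i*t)) = exp(i*(s-t)), and sums of them are collapsed using the identity that for every m > 1 the m distinct m-th roots of unity sum to 0, e.g. 1 + exp(2*I*pi/3) + exp(-2*I*pi/3) = 0.)
Dividing by |G| = 12 gives 12/12 = 1, matching the row-orthogonality relation <chi_1, chi_1> = [chi_1 = chi_1].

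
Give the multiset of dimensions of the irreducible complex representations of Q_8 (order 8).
Dimensions: 1, 1, 1, 1, 2

Explanation: There are 5 irreducibles (= number of conjugacy classes). Their dimensions d_i satisfy sum d_i^2 = |G| = 8: 1 + 1 + 1 + 1 + 4 = 8.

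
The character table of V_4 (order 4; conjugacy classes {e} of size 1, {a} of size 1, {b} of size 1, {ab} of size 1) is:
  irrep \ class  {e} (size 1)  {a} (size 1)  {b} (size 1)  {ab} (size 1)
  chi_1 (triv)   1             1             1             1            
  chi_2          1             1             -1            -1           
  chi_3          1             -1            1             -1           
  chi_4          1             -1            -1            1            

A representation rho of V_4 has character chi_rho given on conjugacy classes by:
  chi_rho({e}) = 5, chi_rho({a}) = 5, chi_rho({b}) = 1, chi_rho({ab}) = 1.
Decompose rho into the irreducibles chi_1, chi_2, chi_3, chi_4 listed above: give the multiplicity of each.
Multiplicities: chi_1: 3, chi_2: 2, chi_3: 0, chi_4: 0.

Working: Use <chi_rho, chi> = (1/|G|) sum_C |C| * chi_rho(C) * conj(chi(C)) with |G| = 4 for each irreducible chi in the table:
  <chi_rho, chi_1> = (1/4)[1*(5)*conj(1) + 1*(5)*conj(1) + 1*(1)*conj(1) + 1*(1)*conj(1)]
      = (1/4)[(5) + (5) + (1) + (1)] = 12/4 = 3
  <chi_rho, chi_2> = (1/4)[1*(5)*conj(1) + 1*(5)*conj(1) + 1*(1)*conj(-1) + 1*(1)*conj(-1)]
      = (1/4)[(5) + (5) + (-1) + (-1)] = 8/4 = 2
  <chi_rho, chi_3> = (1/4)[1*(5)*conj(1) + 1*(5)*conj(-1) + 1*(1)*conj(1) + 1*(1)*conj(-1)]
      = (1/4)[(5) + (-5) + (1) + (-1)] = 0/4 = 0
  <chi_rho, chi_4> = (1/4)[1*(5)*conj(1) + 1*(5)*conj(-1) + 1*(1)*conj(-1) + 1*(1)*conj(1)]
      = (1/4)[(5) + (-5) + (-1) + (1)] = 0/4 = 0
Dimension check: dim(rho) = sum (mult * dim) = 3*1 + 2*1 + 0*1 + 0*1 = 5 = chi_rho(e) = 5.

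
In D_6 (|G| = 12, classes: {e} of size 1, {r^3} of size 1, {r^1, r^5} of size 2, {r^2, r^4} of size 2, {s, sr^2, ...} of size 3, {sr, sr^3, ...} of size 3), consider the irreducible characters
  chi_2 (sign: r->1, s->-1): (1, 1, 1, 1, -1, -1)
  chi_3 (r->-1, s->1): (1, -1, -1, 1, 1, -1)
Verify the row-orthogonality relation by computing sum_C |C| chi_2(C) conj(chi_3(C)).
Sum = 0; so <chi_2, chi_3> = 0 (distinct irreducibles are orthogonal).

Reasoning: Compute term by term over conjugacy classes (|C| * chi_2(C) * conj(chi_3(C))):
  1*(1)*conj(1) + 1*(1)*conj(-1) + 2*(1)*conj(-1) + 2*(1)*conj(1) + 3*(-1)*conj(1) + 3*(-1)*conj(-1)
  = (1) + (-1) + (-2) + (2) + (-3) + (3)
  = 0.
Dividing by |G| = 12 gives 0/12 = 0, matching the row-orthogonality relation <chi_2, chi_3> = [chi_2 = chi_3].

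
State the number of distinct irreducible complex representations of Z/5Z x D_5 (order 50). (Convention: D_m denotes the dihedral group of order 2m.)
20

Why: The number of irreducible complex representations of a finite group equals its number of conjugacy classes. For a direct product, #classes(G x H) = #classes(G) * #classes(H). Z/5Z has 5 classes (abelian), D_5 has 4 classes, so 5 * 4 = 20, so Z/5Z x D_5 (order 50) has exactly 20 irreducible complex representations.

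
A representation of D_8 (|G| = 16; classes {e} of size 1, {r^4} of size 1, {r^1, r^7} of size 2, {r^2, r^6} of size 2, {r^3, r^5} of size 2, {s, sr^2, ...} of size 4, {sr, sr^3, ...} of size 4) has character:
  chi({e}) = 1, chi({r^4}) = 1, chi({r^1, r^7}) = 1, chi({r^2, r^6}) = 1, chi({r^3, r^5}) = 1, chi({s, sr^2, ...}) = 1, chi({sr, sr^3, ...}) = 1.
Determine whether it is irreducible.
Irreducible: <chi, chi> = 1.

Reasoning: <chi, chi> = (1/|G|) sum_C |C| * |chi(C)|^2 = (1/16)[1*|1|^2 + 1*|1|^2 + 2*|1|^2 + 2*|1|^2 + 2*|1|^2 + 4*|1|^2 + 4*|1|^2]
  = (1/16)[(1) + (1) + (2) + (2) + (2) + (4) + (4)] = 16/16 = 1.
A character is irreducible iff <chi, chi> = 1, so this representation is irreducible.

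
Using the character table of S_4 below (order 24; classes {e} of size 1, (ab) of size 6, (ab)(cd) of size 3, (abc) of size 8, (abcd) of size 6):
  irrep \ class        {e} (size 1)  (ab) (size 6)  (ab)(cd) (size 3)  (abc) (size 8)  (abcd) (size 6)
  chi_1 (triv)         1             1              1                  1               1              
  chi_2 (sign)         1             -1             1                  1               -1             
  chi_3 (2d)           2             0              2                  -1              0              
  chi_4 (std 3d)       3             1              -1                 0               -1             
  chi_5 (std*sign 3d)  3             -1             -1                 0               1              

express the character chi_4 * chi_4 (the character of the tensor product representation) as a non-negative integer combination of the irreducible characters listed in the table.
chi_4 tensor chi_4 = chi_1 + chi_3 + chi_4 + chi_5 (all other irreducibles have multiplicity 0).

Argument: The character of a tensor product is the pointwise product (chi_4 * chi_4)(C) = chi_4(C) * chi_4(C):
  {e}: (3)*(3), (ab): (1)*(1), (ab)(cd): (-1)*(-1), (abc): (0)*(0), (abcd): (-1)*(-1)
so (chi_4 * chi_4) takes values
  {e} -> 9, (ab) -> 1, (ab)(cd) -> 1, (abc) -> 0, (abcd) -> 1.
Now take the inner product of this character with each irreducible chi from the table, <chi_4*chi_4, chi> = (1/24) sum_C |C| (chi_4*chi_4)(C) conj(chi(C)):
  <chi_4*chi_4, chi_1> = (1/24)[1*(9)*conj(1) + 6*(1)*conj(1) + 3*(1)*conj(1) + 8*(0)*conj(1) + 6*(1)*conj(1)]
      = (1/24)[(9) + (6) + (3) + (0) + (6)] = 24/24 = 1
  <chi_4*chi_4, chi_2> = (1/24)[1*(9)*conj(1) + 6*(1)*conj(-1) + 3*(1)*conj(1) + 8*(0)*conj(1) + 6*(1)*conj(-1)]
      = (1/24)[(9) + (-6) + (3) + (0) + (-6)] = 0/24 = 0
  <chi_4*chi_4, chi_3> = (1/24)[1*(9)*conj(2) + 6*(1)*conj(0) + 3*(1)*conj(2) + 8*(0)*conj(-1) + 6*(1)*conj(0)]
      = (1/24)[(18) + (0) + (6) + (0) + (0)] = 24/24 = 1
  <chi_4*chi_4, chi_4> = (1/24)[1*(9)*conj(3) + 6*(1)*conj(1) + 3*(1)*conj(-1) + 8*(0)*conj(0) + 6*(1)*conj(-1)]
      = (1/24)[(27) + (6) + (-3) + (0) + (-6)] = 24/24 = 1
  <chi_4*chi_4, chi_5> = (1/24)[1*(9)*conj(3) + 6*(1)*conj(-1) + 3*(1)*conj(-1) + 8*(0)*conj(0) + 6*(1)*conj(1)]
      = (1/24)[(27) + (-6) + (-3) + (0) + (6)] = 24/24 = 1
Hence the multiplicities are chi_1: 1, chi_3: 1, chi_4: 1, chi_5: 1. Dimension check: dim(chi_4)*dim(chi_4) = 3*3 = 9 and sum (mult * dim) = 1*1 + 1*2 + 1*3 + 1*3 = 9.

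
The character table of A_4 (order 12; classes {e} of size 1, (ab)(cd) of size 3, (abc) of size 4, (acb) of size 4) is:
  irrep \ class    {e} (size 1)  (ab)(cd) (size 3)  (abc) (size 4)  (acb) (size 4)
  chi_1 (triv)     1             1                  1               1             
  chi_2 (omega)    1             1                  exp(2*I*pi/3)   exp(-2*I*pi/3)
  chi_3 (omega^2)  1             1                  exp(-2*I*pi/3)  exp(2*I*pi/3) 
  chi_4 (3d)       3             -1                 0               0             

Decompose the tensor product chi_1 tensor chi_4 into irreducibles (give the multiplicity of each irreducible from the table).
chi_1 tensor chi_4 = chi_4 (all other irreducibles have multiplicity 0).

Why: The character of a tensor product is the pointwise product (chi_1 * chi_4)(C) = chi_1(C) * chi_4(C):
  {e}: (1)*(3), (ab)(cd): (1)*(-1), (abc): (1)*(0), (acb): (1)*(0)
so (chi_1 * chi_4) takes values
  {e} -> 3, (ab)(cd) -> -1, (abc) -> 0, (acb) -> 0.
Now take the inner product of this character with each irreducible chi from the table, <chi_1*chi_4, chi> = (1/12) sum_C |C| (chi_1*chi_4)(C) conj(chi(C)):
  <chi_1*chi_4, chi_1> = (1/12)[1*(3)*conj(1) + 3*(-1)*conj(1) + 4*(0)*conj(1) + 4*(0)*conj(1)]
      = (1/12)[(3) + (-3) + (0) + (0)] = 0/12 = 0
  <chi_1*chi_4, chi_2> = (1/12)[1*(3)*conj(1) + 3*(-1)*conj(1) + 4*(0)*conj(exp(2*I*pi/3)) + 4*(0)*conj(exp(-2*I*pi/3))]
      = (1/12)[(3) + (-3) + (0) + (0)] = 0/12 = 0
  <chi_1*chi_4, chi_3> = (1/12)[1*(3)*conj(1) + 3*(-1)*conj(1) + 4*(0)*conj(exp(-2*I*pi/3)) + 4*(0)*conj(exp(2*I*pi/3))]
      = (1/12)[(3) + (-3) + (0) + (0)] = 0/12 = 0
  <chi_1*chi_4, chi_4> = (1/12)[1*(3)*conj(3) + 3*(-1)*conj(-1) + 4*(0)*conj(0) + 4*(0)*conj(0)]
      = (1/12)[(9) + (3) + (0) + (0)] = 12/12 = 1
(Exp terms are combined using exp(i*s)*conj(exp(i*t)) = exp(i*(s-t)), and sums of them are collapsed using the identity that for every m > 1 the m distinct m-th roots of unity sum to 0, e.g. 1 + exp(2*I*pi/3) + exp(-2*I*pi/3) = 0.)
Hence the multiplicities are chi_4: 1. Dimension check: dim(chi_1)*dim(chi_4) = 1*3 = 3 and sum (mult * dim) = 1*3 = 3.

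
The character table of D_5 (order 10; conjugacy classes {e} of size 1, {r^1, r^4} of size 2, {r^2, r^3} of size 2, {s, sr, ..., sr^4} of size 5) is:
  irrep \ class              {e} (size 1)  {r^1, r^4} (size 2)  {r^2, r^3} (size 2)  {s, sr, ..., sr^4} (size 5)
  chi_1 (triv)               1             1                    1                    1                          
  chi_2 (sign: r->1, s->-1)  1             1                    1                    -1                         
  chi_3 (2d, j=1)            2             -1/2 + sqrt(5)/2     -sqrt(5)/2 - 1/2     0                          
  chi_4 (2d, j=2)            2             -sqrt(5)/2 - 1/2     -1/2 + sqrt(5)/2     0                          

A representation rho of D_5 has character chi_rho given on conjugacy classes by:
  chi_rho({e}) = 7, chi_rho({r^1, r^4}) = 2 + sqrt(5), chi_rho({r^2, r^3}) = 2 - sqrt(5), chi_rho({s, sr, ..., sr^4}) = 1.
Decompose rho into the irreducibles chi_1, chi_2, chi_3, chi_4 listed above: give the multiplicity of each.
Multiplicities: chi_1: 2, chi_2: 1, chi_3: 2, chi_4: 0.

Working: Use <chi_rho, chi> = (1/|G|) sum_C |C| * chi_rho(C) * conj(chi(C)) with |G| = 10 for each irreducible chi in the table:
  <chi_rho, chi_1> = (1/10)[1*(7)*conj(1) + 2*(2 + sqrt(5))*conj(1) + 2*(2 - sqrt(5))*conj(1) + 5*(1)*conj(1)]
      = (1/10)[(7) + (4 + 2*sqrt(5)) + (4 - 2*sqrt(5)) + (5)] = 20/10 = 2
  <chi_rho, chi_2> = (1/10)[1*(7)*conj(1) + 2*(2 + sqrt(5))*conj(1) + 2*(2 - sqrt(5))*conj(1) + 5*(1)*conj(-1)]
      = (1/10)[(7) + (4 + 2*sqrt(5)) + (4 - 2*sqrt(5)) + (-5)] = 10/10 = 1
  <chi_rho, chi_3> = (1/10)[1*(7)*conj(2) + 2*(2 + sqrt(5))*conj(-1/2 + sqrt(5)/2) + 2*(2 - sqrt(5))*conj(-sqrt(5)/2 - 1/2) + 5*(1)*conj(0)]
      = (1/10)[(14) + (sqrt(5) + 3) + (3 - sqrt(5)) + (0)] = 20/10 = 2
  <chi_rho, chi_4> = (1/10)[1*(7)*conj(2) + 2*(2 + sqrt(5))*conj(-sqrt(5)/2 - 1/2) + 2*(2 - sqrt(5))*conj(-1/2 + sqrt(5)/2) + 5*(1)*conj(0)]
      = (1/10)[(14) + (-7 - 3*sqrt(5)) + (-7 + 3*sqrt(5)) + (0)] = 0/10 = 0
Dimension check: dim(rho) = sum (mult * dim) = 2*1 + 1*1 + 2*2 + 0*2 = 7 = chi_rho(e) = 7.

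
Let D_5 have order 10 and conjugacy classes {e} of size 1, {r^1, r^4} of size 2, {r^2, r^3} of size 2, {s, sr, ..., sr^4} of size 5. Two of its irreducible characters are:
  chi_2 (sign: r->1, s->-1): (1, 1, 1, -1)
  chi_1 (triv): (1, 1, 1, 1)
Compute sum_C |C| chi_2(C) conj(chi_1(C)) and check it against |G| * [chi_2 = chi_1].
Sum = 0; so <chi_2, chi_1> = 0 (distinct irreducibles are orthogonal).

Proof sketch: Compute term by term over conjugacy classes (|C| * chi_2(C) * conj(chi_1(C))):
  1*(1)*conj(1) + 2*(1)*conj(1) + 2*(1)*conj(1) + 5*(-1)*conj(1)
  = (1) + (2) + (2) + (-5)
  = 0.
Dividing by |G| = 10 gives 0/10 = 0, matching the row-orthogonality relation <chi_2, chi_1> = [chi_2 = chi_1].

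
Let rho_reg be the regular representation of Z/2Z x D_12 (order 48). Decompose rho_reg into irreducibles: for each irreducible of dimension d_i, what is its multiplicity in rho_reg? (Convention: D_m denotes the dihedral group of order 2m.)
Each irreducible V_i of dimension d_i appears with multiplicity d_i, i.e. rho_reg = (direct sum over all irreducibles V_i) d_i V_i. The irreducible dimensions for Z/2Z x D_12 are 1, 1, 1, 1, 1, 1, 1, 1, 2, 2, 2, 2, 2, 2, 2, 2, 2, 2: 8 irreducibles of dimension 1, each with multiplicity 1; 10 irreducibles of dimension 2, each with multiplicity 2. Total dimension 8*1*1 + 10*2*2 = 48 = |G|.

Why: General theorem: in the regular representation of a finite group G, each irreducible appears with multiplicity equal to its dimension. Check: dim(rho_reg) = sum d_i^2 = 1 + 1 + 1 + 1 + 1 + 1 + 1 + 1 + 4 + 4 + 4 + 4 + 4 + 4 + 4 + 4 + 4 + 4 = 48 = |G|.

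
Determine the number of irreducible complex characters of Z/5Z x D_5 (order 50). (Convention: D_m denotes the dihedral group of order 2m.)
20

Reasoning: The number of irreducible complex representations of a finite group equals its number of conjugacy classes. For a direct product, #classes(G x H) = #classes(G) * #classes(H). Z/5Z has 5 classes (abelian), D_5 has 4 classes, so 5 * 4 = 20, so Z/5Z x D_5 (order 50) has exactly 20 irreducible complex representations.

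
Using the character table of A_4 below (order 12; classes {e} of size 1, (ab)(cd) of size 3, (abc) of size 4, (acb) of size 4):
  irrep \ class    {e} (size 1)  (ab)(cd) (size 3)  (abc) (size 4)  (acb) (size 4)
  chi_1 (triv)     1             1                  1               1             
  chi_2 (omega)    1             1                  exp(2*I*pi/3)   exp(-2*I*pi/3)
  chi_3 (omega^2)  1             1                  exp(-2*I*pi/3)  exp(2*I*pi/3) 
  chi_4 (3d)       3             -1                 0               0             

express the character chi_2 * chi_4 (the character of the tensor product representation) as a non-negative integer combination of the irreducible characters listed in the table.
chi_2 tensor chi_4 = chi_4 (all other irreducibles have multiplicity 0).

Working: The character of a tensor product is the pointwise product (chi_2 * chi_4)(C) = chi_2(C) * chi_4(C):
  {e}: (1)*(3), (ab)(cd): (1)*(-1), (abc): (exp(2*I*pi/3))*(0), (acb): (exp(-2*I*pi/3))*(0)
so (chi_2 * chi_4) takes values
  {e} -> 3, (ab)(cd) -> -1, (abc) -> 0, (acb) -> 0.
Now take the inner product of this character with each irreducible chi from the table, <chi_2*chi_4, chi> = (1/12) sum_C |C| (chi_2*chi_4)(C) conj(chi(C)):
  <chi_2*chi_4, chi_1> = (1/12)[1*(3)*conj(1) + 3*(-1)*conj(1) + 4*(0)*conj(1) + 4*(0)*conj(1)]
      = (1/12)[(3) + (-3) + (0) + (0)] = 0/12 = 0
  <chi_2*chi_4, chi_2> = (1/12)[1*(3)*conj(1) + 3*(-1)*conj(1) + 4*(0)*conj(exp(2*I*pi/3)) + 4*(0)*conj(exp(-2*I*pi/3))]
      = (1/12)[(3) + (-3) + (0) + (0)] = 0/12 = 0
  <chi_2*chi_4, chi_3> = (1/12)[1*(3)*conj(1) + 3*(-1)*conj(1) + 4*(0)*conj(exp(-2*I*pi/3)) + 4*(0)*conj(exp(2*I*pi/3))]
      = (1/12)[(3) + (-3) + (0) + (0)] = 0/12 = 0
  <chi_2*chi_4, chi_4> = (1/12)[1*(3)*conj(3) + 3*(-1)*conj(-1) + 4*(0)*conj(0) + 4*(0)*conj(0)]
      = (1/12)[(9) + (3) + (0) + (0)] = 12/12 = 1
(Exp terms are combined using exp(i*s)*conj(exp(i*t)) = exp(i*(s-t)), and sums of them are collapsed using the identity that for every m > 1 the m distinct m-th roots of unity sum to 0, e.g. 1 + exp(2*I*pi/3) + exp(-2*I*pi/3) = 0.)
Hence the multiplicities are chi_4: 1. Dimension check: dim(chi_2)*dim(chi_4) = 1*3 = 3 and sum (mult * dim) = 1*3 = 3.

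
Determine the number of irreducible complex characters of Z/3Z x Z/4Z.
12

Solution. The number of irreducible complex representations of a finite group equals its number of conjugacy classes. Z/3Z x Z/4Z is abelian of order 12, so every element is its own conjugacy class: 12 classes, so Z/3Z x Z/4Z (order 12) has exactly 12 irreducible complex representations.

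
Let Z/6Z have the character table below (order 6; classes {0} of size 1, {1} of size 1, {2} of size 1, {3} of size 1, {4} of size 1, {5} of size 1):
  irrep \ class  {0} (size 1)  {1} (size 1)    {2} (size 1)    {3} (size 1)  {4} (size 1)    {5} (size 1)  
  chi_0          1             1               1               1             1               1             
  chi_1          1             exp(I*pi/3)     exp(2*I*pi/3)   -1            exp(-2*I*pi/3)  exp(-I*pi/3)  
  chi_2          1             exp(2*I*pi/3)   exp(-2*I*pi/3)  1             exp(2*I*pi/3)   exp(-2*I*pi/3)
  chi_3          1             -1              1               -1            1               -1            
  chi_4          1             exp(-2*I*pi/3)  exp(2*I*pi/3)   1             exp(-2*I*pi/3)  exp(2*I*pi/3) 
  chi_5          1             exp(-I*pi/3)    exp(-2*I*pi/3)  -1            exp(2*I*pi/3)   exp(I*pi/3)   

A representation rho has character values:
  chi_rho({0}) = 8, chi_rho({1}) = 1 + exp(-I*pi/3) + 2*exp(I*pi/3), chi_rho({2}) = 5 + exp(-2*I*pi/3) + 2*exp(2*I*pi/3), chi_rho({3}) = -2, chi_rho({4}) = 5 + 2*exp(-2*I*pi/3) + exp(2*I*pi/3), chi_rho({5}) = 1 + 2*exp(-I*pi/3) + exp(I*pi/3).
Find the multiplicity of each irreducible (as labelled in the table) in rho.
Multiplicities: chi_0: 3, chi_1: 2, chi_2: 0, chi_3: 2, chi_4: 0, chi_5: 1.

Details: Use <chi_rho, chi> = (1/|G|) sum_C |C| * chi_rho(C) * conj(chi(C)) with |G| = 6 for each irreducible chi in the table:
  <chi_rho, chi_0> = (1/6)[1*(8)*conj(1) + 1*(1 + exp(-I*pi/3) + 2*exp(I*pi/3))*conj(1) + 1*(5 + exp(-2*I*pi/3) + 2*exp(2*I*pi/3))*conj(1) + 1*(-2)*conj(1) + 1*(5 + 2*exp(-2*I*pi/3) + exp(2*I*pi/3))*conj(1) + 1*(1 + 2*exp(-I*pi/3) + exp(I*pi/3))*conj(1)]
      = (1/6)[(8) + (1 + exp(-I*pi/3) + 2*exp(I*pi/3)) + (5 + exp(-2*I*pi/3) + 2*exp(2*I*pi/3)) + (-2) + (5 + 2*exp(-2*I*pi/3) + exp(2*I*pi/3)) + (1 + 2*exp(-I*pi/3) + exp(I*pi/3))] = 18/6 = 3
  <chi_rho, chi_1> = (1/6)[1*(8)*conj(1) + 1*(1 + exp(-I*pi/3) + 2*exp(I*pi/3))*conj(exp(I*pi/3)) + 1*(5 + exp(-2*I*pi/3) + 2*exp(2*I*pi/3))*conj(exp(2*I*pi/3)) + 1*(-2)*conj(-1) + 1*(5 + 2*exp(-2*I*pi/3) + exp(2*I*pi/3))*conj(exp(-2*I*pi/3)) + 1*(1 + 2*exp(-I*pi/3) + exp(I*pi/3))*conj(exp(-I*pi/3))]
      = (1/6)[(8) + (2 + exp(-2*I*pi/3) + exp(-I*pi/3)) + (2 + 5*exp(-2*I*pi/3) + exp(2*I*pi/3)) + (2) + (2 + exp(-2*I*pi/3) + 5*exp(2*I*pi/3)) + (2 + exp(2*I*pi/3) + exp(I*pi/3))] = 12/6 = 2
  <chi_rho, chi_2> = (1/6)[1*(8)*conj(1) + 1*(1 + exp(-I*pi/3) + 2*exp(I*pi/3))*conj(exp(2*I*pi/3)) + 1*(5 + exp(-2*I*pi/3) + 2*exp(2*I*pi/3))*conj(exp(-2*I*pi/3)) + 1*(-2)*conj(1) + 1*(5 + 2*exp(-2*I*pi/3) + exp(2*I*pi/3))*conj(exp(2*I*pi/3)) + 1*(1 + 2*exp(-I*pi/3) + exp(I*pi/3))*conj(exp(-2*I*pi/3))]
      = (1/6)[(8) + (-1 + 2*exp(-I*pi/3) + exp(-2*I*pi/3)) + (1 + 2*exp(-2*I*pi/3) + 5*exp(2*I*pi/3)) + (-2) + (1 + 5*exp(-2*I*pi/3) + 2*exp(2*I*pi/3)) + (-1 + exp(2*I*pi/3) + 2*exp(I*pi/3))] = 0/6 = 0
  <chi_rho, chi_3> = (1/6)[1*(8)*conj(1) + 1*(1 + exp(-I*pi/3) + 2*exp(I*pi/3))*conj(-1) + 1*(5 + exp(-2*I*pi/3) + 2*exp(2*I*pi/3))*conj(1) + 1*(-2)*conj(-1) + 1*(5 + 2*exp(-2*I*pi/3) + exp(2*I*pi/3))*conj(1) + 1*(1 + 2*exp(-I*pi/3) + exp(I*pi/3))*conj(-1)]
      = (1/6)[(8) + (-1 - 2*exp(I*pi/3) - exp(-I*pi/3)) + (5 + exp(-2*I*pi/3) + 2*exp(2*I*pi/3)) + (2) + (5 + 2*exp(-2*I*pi/3) + exp(2*I*pi/3)) + (-1 - exp(I*pi/3) - 2*exp(-I*pi/3))] = 12/6 = 2
  <chi_rho, chi_4> = (1/6)[1*(8)*conj(1) + 1*(1 + exp(-I*pi/3) + 2*exp(I*pi/3))*conj(exp(-2*I*pi/3)) + 1*(5 + exp(-2*I*pi/3) + 2*exp(2*I*pi/3))*conj(exp(2*I*pi/3)) + 1*(-2)*conj(1) + 1*(5 + 2*exp(-2*I*pi/3) + exp(2*I*pi/3))*conj(exp(-2*I*pi/3)) + 1*(1 + 2*exp(-I*pi/3) + exp(I*pi/3))*conj(exp(2*I*pi/3))]
      = (1/6)[(8) + (-2 + exp(2*I*pi/3) + exp(I*pi/3)) + (2 + 5*exp(-2*I*pi/3) + exp(2*I*pi/3)) + (-2) + (2 + exp(-2*I*pi/3) + 5*exp(2*I*pi/3)) + (-2 + exp(-2*I*pi/3) + exp(-I*pi/3))] = 0/6 = 0
  <chi_rho, chi_5> = (1/6)[1*(8)*conj(1) + 1*(1 + exp(-I*pi/3) + 2*exp(I*pi/3))*conj(exp(-I*pi/3)) + 1*(5 + exp(-2*I*pi/3) + 2*exp(2*I*pi/3))*conj(exp(-2*I*pi/3)) + 1*(-2)*conj(-1) + 1*(5 + 2*exp(-2*I*pi/3) + exp(2*I*pi/3))*conj(exp(2*I*pi/3)) + 1*(1 + 2*exp(-I*pi/3) + exp(I*pi/3))*conj(exp(I*pi/3))]
      = (1/6)[(8) + (1 + exp(I*pi/3) + 2*exp(2*I*pi/3)) + (1 + 2*exp(-2*I*pi/3) + 5*exp(2*I*pi/3)) + (2) + (1 + 5*exp(-2*I*pi/3) + 2*exp(2*I*pi/3)) + (1 + 2*exp(-2*I*pi/3) + exp(-I*pi/3))] = 6/6 = 1
(Exp terms are combined using exp(i*s)*conj(exp(i*t)) = exp(i*(s-t)), and sums of them are collapsed using the identity that for every m > 1 the m distinct m-th roots of unity sum to 0, e.g. 1 + exp(2*I*pi/3) + exp(-2*I*pi/3) = 0.)
Dimension check: dim(rho) = sum (mult * dim) = 3*1 + 2*1 + 0*1 + 2*1 + 0*1 + 1*1 = 8 = chi_rho(e) = 8.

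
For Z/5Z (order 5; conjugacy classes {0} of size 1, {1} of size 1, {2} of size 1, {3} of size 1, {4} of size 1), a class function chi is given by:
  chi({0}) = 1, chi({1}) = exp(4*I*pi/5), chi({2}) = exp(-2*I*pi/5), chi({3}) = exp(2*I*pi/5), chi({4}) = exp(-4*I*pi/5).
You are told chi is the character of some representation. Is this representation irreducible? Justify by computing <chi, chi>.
Irreducible: <chi, chi> = 1.

Derivation: <chi, chi> = (1/|G|) sum_C |C| * |chi(C)|^2 = (1/5)[1*|1|^2 + 1*|exp(4*I*pi/5)|^2 + 1*|exp(-2*I*pi/5)|^2 + 1*|exp(2*I*pi/5)|^2 + 1*|exp(-4*I*pi/5)|^2]
  = (1/5)[(1) + (1) + (1) + (1) + (1)] = 5/5 = 1.
(Exp terms are combined using exp(i*s)*conj(exp(i*t)) = exp(i*(s-t)), and sums of them are collapsed using the identity that for every m > 1 the m distinct m-th roots of unity sum to 0, e.g. 1 + exp(2*I*pi/3) + exp(-2*I*pi/3) = 0.)
A character is irreducible iff <chi, chi> = 1, so this representation is irreducible.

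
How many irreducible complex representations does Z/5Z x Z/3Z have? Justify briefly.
15

Why: The number of irreducible complex representations of a finite group equals its number of conjugacy classes. Z/5Z x Z/3Z is abelian of order 15, so every element is its own conjugacy class: 15 classes, so Z/5Z x Z/3Z (order 15) has exactly 15 irreducible complex representations.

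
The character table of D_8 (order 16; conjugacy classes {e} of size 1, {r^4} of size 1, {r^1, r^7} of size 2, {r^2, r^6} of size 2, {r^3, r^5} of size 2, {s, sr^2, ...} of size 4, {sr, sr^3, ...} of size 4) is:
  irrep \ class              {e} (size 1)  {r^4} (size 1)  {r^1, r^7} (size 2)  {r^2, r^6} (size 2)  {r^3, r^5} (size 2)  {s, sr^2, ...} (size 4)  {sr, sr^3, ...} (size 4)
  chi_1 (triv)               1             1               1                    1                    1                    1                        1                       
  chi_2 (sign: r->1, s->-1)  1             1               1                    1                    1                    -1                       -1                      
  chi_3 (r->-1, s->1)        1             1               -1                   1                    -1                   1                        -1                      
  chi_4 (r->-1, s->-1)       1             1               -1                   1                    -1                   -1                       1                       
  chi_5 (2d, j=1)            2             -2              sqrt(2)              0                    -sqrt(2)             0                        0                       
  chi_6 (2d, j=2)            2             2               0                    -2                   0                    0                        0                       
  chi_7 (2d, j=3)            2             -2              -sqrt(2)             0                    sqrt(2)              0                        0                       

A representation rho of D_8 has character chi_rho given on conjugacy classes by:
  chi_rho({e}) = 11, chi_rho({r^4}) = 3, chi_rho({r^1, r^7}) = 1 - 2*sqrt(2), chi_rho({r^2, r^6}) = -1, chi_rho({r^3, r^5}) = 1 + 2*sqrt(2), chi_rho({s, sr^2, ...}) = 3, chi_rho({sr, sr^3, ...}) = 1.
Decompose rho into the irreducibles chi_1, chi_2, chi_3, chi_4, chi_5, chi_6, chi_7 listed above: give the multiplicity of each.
Multiplicities: chi_1: 2, chi_2: 0, chi_3: 1, chi_4: 0, chi_5: 0, chi_6: 2, chi_7: 2.

Argument: Use <chi_rho, chi> = (1/|G|) sum_C |C| * chi_rho(C) * conj(chi(C)) with |G| = 16 for each irreducible chi in the table:
  <chi_rho, chi_1> = (1/16)[1*(11)*conj(1) + 1*(3)*conj(1) + 2*(1 - 2*sqrt(2))*conj(1) + 2*(-1)*conj(1) + 2*(1 + 2*sqrt(2))*conj(1) + 4*(3)*conj(1) + 4*(1)*conj(1)]
      = (1/16)[(11) + (3) + (2 - 4*sqrt(2)) + (-2) + (2 + 4*sqrt(2)) + (12) + (4)] = 32/16 = 2
  <chi_rho, chi_2> = (1/16)[1*(11)*conj(1) + 1*(3)*conj(1) + 2*(1 - 2*sqrt(2))*conj(1) + 2*(-1)*conj(1) + 2*(1 + 2*sqrt(2))*conj(1) + 4*(3)*conj(-1) + 4*(1)*conj(-1)]
      = (1/16)[(11) + (3) + (2 - 4*sqrt(2)) + (-2) + (2 + 4*sqrt(2)) + (-12) + (-4)] = 0/16 = 0
  <chi_rho, chi_3> = (1/16)[1*(11)*conj(1) + 1*(3)*conj(1) + 2*(1 - 2*sqrt(2))*conj(-1) + 2*(-1)*conj(1) + 2*(1 + 2*sqrt(2))*conj(-1) + 4*(3)*conj(1) + 4*(1)*conj(-1)]
      = (1/16)[(11) + (3) + (-2 + 4*sqrt(2)) + (-2) + (-4*sqrt(2) - 2) + (12) + (-4)] = 16/16 = 1
  <chi_rho, chi_4> = (1/16)[1*(11)*conj(1) + 1*(3)*conj(1) + 2*(1 - 2*sqrt(2))*conj(-1) + 2*(-1)*conj(1) + 2*(1 + 2*sqrt(2))*conj(-1) + 4*(3)*conj(-1) + 4*(1)*conj(1)]
      = (1/16)[(11) + (3) + (-2 + 4*sqrt(2)) + (-2) + (-4*sqrt(2) - 2) + (-12) + (4)] = 0/16 = 0
  <chi_rho, chi_5> = (1/16)[1*(11)*conj(2) + 1*(3)*conj(-2) + 2*(1 - 2*sqrt(2))*conj(sqrt(2)) + 2*(-1)*conj(0) + 2*(1 + 2*sqrt(2))*conj(-sqrt(2)) + 4*(3)*conj(0) + 4*(1)*conj(0)]
      = (1/16)[(22) + (-6) + (-8 + 2*sqrt(2)) + (0) + (-8 - 2*sqrt(2)) + (0) + (0)] = 0/16 = 0
  <chi_rho, chi_6> = (1/16)[1*(11)*conj(2) + 1*(3)*conj(2) + 2*(1 - 2*sqrt(2))*conj(0) + 2*(-1)*conj(-2) + 2*(1 + 2*sqrt(2))*conj(0) + 4*(3)*conj(0) + 4*(1)*conj(0)]
      = (1/16)[(22) + (6) + (0) + (4) + (0) + (0) + (0)] = 32/16 = 2
  <chi_rho, chi_7> = (1/16)[1*(11)*conj(2) + 1*(3)*conj(-2) + 2*(1 - 2*sqrt(2))*conj(-sqrt(2)) + 2*(-1)*conj(0) + 2*(1 + 2*sqrt(2))*conj(sqrt(2)) + 4*(3)*conj(0) + 4*(1)*conj(0)]
      = (1/16)[(22) + (-6) + (8 - 2*sqrt(2)) + (0) + (2*sqrt(2) + 8) + (0) + (0)] = 32/16 = 2
Dimension check: dim(rho) = sum (mult * dim) = 2*1 + 0*1 + 1*1 + 0*1 + 0*2 + 2*2 + 2*2 = 11 = chi_rho(e) = 11.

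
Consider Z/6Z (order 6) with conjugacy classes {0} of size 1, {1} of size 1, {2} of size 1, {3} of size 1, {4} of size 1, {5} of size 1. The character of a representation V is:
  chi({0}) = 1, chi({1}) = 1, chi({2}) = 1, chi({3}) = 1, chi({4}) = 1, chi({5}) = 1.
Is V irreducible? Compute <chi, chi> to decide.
Irreducible: <chi, chi> = 1.

Reasoning: <chi, chi> = (1/|G|) sum_C |C| * |chi(C)|^2 = (1/6)[1*|1|^2 + 1*|1|^2 + 1*|1|^2 + 1*|1|^2 + 1*|1|^2 + 1*|1|^2]
  = (1/6)[(1) + (1) + (1) + (1) + (1) + (1)] = 6/6 = 1.
(Exp terms are combined using exp(i*s)*conj(exp(i*t)) = exp(i*(s-t)), and sums of them are collapsed using the identity that for every m > 1 the m distinct m-th roots of unity sum to 0, e.g. 1 + exp(2*I*pi/3) + exp(-2*I*pi/3) = 0.)
A character is irreducible iff <chi, chi> = 1, so this representation is irreducible.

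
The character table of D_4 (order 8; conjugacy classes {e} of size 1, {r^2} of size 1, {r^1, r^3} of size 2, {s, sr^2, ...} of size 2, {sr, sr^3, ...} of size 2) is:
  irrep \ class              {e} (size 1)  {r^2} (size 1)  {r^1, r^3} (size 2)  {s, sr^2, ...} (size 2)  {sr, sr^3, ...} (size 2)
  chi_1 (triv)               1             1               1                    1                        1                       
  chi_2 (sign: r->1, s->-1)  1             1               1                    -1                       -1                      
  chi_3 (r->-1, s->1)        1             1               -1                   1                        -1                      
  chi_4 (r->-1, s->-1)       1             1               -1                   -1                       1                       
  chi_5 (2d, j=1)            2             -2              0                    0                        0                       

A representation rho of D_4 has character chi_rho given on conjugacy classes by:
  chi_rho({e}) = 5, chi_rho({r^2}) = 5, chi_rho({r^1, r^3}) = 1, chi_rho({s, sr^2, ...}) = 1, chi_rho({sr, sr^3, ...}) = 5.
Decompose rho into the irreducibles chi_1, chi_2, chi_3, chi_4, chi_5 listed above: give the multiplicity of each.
Multiplicities: chi_1: 3, chi_2: 0, chi_3: 0, chi_4: 2, chi_5: 0.

Use <chi_rho, chi> = (1/|G|) sum_C |C| * chi_rho(C) * conj(chi(C)) with |G| = 8 for each irreducible chi in the table:
  <chi_rho, chi_1> = (1/8)[1*(5)*conj(1) + 1*(5)*conj(1) + 2*(1)*conj(1) + 2*(1)*conj(1) + 2*(5)*conj(1)]
      = (1/8)[(5) + (5) + (2) + (2) + (10)] = 24/8 = 3
  <chi_rho, chi_2> = (1/8)[1*(5)*conj(1) + 1*(5)*conj(1) + 2*(1)*conj(1) + 2*(1)*conj(-1) + 2*(5)*conj(-1)]
      = (1/8)[(5) + (5) + (2) + (-2) + (-10)] = 0/8 = 0
  <chi_rho, chi_3> = (1/8)[1*(5)*conj(1) + 1*(5)*conj(1) + 2*(1)*conj(-1) + 2*(1)*conj(1) + 2*(5)*conj(-1)]
      = (1/8)[(5) + (5) + (-2) + (2) + (-10)] = 0/8 = 0
  <chi_rho, chi_4> = (1/8)[1*(5)*conj(1) + 1*(5)*conj(1) + 2*(1)*conj(-1) + 2*(1)*conj(-1) + 2*(5)*conj(1)]
      = (1/8)[(5) + (5) + (-2) + (-2) + (10)] = 16/8 = 2
  <chi_rho, chi_5> = (1/8)[1*(5)*conj(2) + 1*(5)*conj(-2) + 2*(1)*conj(0) + 2*(1)*conj(0) + 2*(5)*conj(0)]
      = (1/8)[(10) + (-10) + (0) + (0) + (0)] = 0/8 = 0
Dimension check: dim(rho) = sum (mult * dim) = 3*1 + 0*1 + 0*1 + 2*1 + 0*2 = 5 = chi_rho(e) = 5.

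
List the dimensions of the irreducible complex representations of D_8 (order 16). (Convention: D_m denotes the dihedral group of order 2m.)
Dimensions: 1, 1, 1, 1, 2, 2, 2

Working: There are 7 irreducibles (= number of conjugacy classes). Their dimensions d_i satisfy sum d_i^2 = |G| = 16: 1 + 1 + 1 + 1 + 4 + 4 + 4 = 16.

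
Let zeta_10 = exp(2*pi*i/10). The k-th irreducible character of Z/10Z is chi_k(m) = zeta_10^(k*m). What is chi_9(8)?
chi_9(8) = zeta_10^72 = exp(2*I*pi/5)

Argument: chi_9(8) = zeta_10^(9*8) = zeta_10^72. Since zeta_10^10 = 1, this equals zeta_10^2 = exp(2*pi*i*2/10) = exp(2*I*pi/5).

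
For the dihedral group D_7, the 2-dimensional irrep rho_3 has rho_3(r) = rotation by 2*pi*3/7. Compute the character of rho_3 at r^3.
chi_{rho_3}(r^3) = 2*cos(2*pi*3*3/7) = -2*cos(3*pi/7)

Proof sketch: rho_3(r^3) is rotation by angle 2*pi*3*3/7, whose trace is 2*cos(2*pi*3*3/7) = -2*cos(3*pi/7).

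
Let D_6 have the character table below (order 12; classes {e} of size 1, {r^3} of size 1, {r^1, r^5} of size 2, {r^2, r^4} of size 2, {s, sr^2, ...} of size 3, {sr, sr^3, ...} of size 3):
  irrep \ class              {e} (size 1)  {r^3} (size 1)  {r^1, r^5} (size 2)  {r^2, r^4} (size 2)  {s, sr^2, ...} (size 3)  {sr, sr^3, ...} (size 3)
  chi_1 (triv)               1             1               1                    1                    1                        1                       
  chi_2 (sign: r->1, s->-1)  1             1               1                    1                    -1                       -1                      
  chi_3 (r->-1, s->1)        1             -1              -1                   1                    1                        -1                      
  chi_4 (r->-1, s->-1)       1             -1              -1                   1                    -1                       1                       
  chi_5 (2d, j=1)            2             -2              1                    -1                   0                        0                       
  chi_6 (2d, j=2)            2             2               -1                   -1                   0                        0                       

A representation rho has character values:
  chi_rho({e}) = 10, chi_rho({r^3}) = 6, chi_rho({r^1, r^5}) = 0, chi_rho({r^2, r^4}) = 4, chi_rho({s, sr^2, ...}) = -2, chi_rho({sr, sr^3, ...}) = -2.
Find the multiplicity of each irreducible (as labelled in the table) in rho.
Multiplicities: chi_1: 1, chi_2: 3, chi_3: 1, chi_4: 1, chi_5: 0, chi_6: 2.

Argument: Use <chi_rho, chi> = (1/|G|) sum_C |C| * chi_rho(C) * conj(chi(C)) with |G| = 12 for each irreducible chi in the table:
  <chi_rho, chi_1> = (1/12)[1*(10)*conj(1) + 1*(6)*conj(1) + 2*(0)*conj(1) + 2*(4)*conj(1) + 3*(-2)*conj(1) + 3*(-2)*conj(1)]
      = (1/12)[(10) + (6) + (0) + (8) + (-6) + (-6)] = 12/12 = 1
  <chi_rho, chi_2> = (1/12)[1*(10)*conj(1) + 1*(6)*conj(1) + 2*(0)*conj(1) + 2*(4)*conj(1) + 3*(-2)*conj(-1) + 3*(-2)*conj(-1)]
      = (1/12)[(10) + (6) + (0) + (8) + (6) + (6)] = 36/12 = 3
  <chi_rho, chi_3> = (1/12)[1*(10)*conj(1) + 1*(6)*conj(-1) + 2*(0)*conj(-1) + 2*(4)*conj(1) + 3*(-2)*conj(1) + 3*(-2)*conj(-1)]
      = (1/12)[(10) + (-6) + (0) + (8) + (-6) + (6)] = 12/12 = 1
  <chi_rho, chi_4> = (1/12)[1*(10)*conj(1) + 1*(6)*conj(-1) + 2*(0)*conj(-1) + 2*(4)*conj(1) + 3*(-2)*conj(-1) + 3*(-2)*conj(1)]
      = (1/12)[(10) + (-6) + (0) + (8) + (6) + (-6)] = 12/12 = 1
  <chi_rho, chi_5> = (1/12)[1*(10)*conj(2) + 1*(6)*conj(-2) + 2*(0)*conj(1) + 2*(4)*conj(-1) + 3*(-2)*conj(0) + 3*(-2)*conj(0)]
      = (1/12)[(20) + (-12) + (0) + (-8) + (0) + (0)] = 0/12 = 0
  <chi_rho, chi_6> = (1/12)[1*(10)*conj(2) + 1*(6)*conj(2) + 2*(0)*conj(-1) + 2*(4)*conj(-1) + 3*(-2)*conj(0) + 3*(-2)*conj(0)]
      = (1/12)[(20) + (12) + (0) + (-8) + (0) + (0)] = 24/12 = 2
Dimension check: dim(rho) = sum (mult * dim) = 1*1 + 3*1 + 1*1 + 1*1 + 0*2 + 2*2 = 10 = chi_rho(e) = 10.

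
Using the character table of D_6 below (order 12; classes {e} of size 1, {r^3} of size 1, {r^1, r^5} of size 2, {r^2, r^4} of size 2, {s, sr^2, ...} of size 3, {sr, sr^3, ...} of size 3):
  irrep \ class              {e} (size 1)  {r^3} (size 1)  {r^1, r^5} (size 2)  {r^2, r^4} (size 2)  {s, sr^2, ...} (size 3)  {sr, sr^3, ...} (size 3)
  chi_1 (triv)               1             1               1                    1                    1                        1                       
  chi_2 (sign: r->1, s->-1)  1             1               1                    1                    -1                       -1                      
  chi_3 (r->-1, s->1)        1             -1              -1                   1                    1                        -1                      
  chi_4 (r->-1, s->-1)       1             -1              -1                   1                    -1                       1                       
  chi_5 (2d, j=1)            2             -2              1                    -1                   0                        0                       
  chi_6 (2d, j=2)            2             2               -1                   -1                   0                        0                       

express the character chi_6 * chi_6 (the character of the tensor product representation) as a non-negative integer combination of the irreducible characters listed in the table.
chi_6 tensor chi_6 = chi_1 + chi_2 + chi_6 (all other irreducibles have multiplicity 0).

Why: The character of a tensor product is the pointwise product (chi_6 * chi_6)(C) = chi_6(C) * chi_6(C):
  {e}: (2)*(2), {r^3}: (2)*(2), {r^1, r^5}: (-1)*(-1), {r^2, r^4}: (-1)*(-1), {s, sr^2, ...}: (0)*(0), {sr, sr^3, ...}: (0)*(0)
so (chi_6 * chi_6) takes values
  {e} -> 4, {r^3} -> 4, {r^1, r^5} -> 1, {r^2, r^4} -> 1, {s, sr^2, ...} -> 0, {sr, sr^3, ...} -> 0.
Now take the inner product of this character with each irreducible chi from the table, <chi_6*chi_6, chi> = (1/12) sum_C |C| (chi_6*chi_6)(C) conj(chi(C)):
  <chi_6*chi_6, chi_1> = (1/12)[1*(4)*conj(1) + 1*(4)*conj(1) + 2*(1)*conj(1) + 2*(1)*conj(1) + 3*(0)*conj(1) + 3*(0)*conj(1)]
      = (1/12)[(4) + (4) + (2) + (2) + (0) + (0)] = 12/12 = 1
  <chi_6*chi_6, chi_2> = (1/12)[1*(4)*conj(1) + 1*(4)*conj(1) + 2*(1)*conj(1) + 2*(1)*conj(1) + 3*(0)*conj(-1) + 3*(0)*conj(-1)]
      = (1/12)[(4) + (4) + (2) + (2) + (0) + (0)] = 12/12 = 1
  <chi_6*chi_6, chi_3> = (1/12)[1*(4)*conj(1) + 1*(4)*conj(-1) + 2*(1)*conj(-1) + 2*(1)*conj(1) + 3*(0)*conj(1) + 3*(0)*conj(-1)]
      = (1/12)[(4) + (-4) + (-2) + (2) + (0) + (0)] = 0/12 = 0
  <chi_6*chi_6, chi_4> = (1/12)[1*(4)*conj(1) + 1*(4)*conj(-1) + 2*(1)*conj(-1) + 2*(1)*conj(1) + 3*(0)*conj(-1) + 3*(0)*conj(1)]
      = (1/12)[(4) + (-4) + (-2) + (2) + (0) + (0)] = 0/12 = 0
  <chi_6*chi_6, chi_5> = (1/12)[1*(4)*conj(2) + 1*(4)*conj(-2) + 2*(1)*conj(1) + 2*(1)*conj(-1) + 3*(0)*conj(0) + 3*(0)*conj(0)]
      = (1/12)[(8) + (-8) + (2) + (-2) + (0) + (0)] = 0/12 = 0
  <chi_6*chi_6, chi_6> = (1/12)[1*(4)*conj(2) + 1*(4)*conj(2) + 2*(1)*conj(-1) + 2*(1)*conj(-1) + 3*(0)*conj(0) + 3*(0)*conj(0)]
      = (1/12)[(8) + (8) + (-2) + (-2) + (0) + (0)] = 12/12 = 1
Hence the multiplicities are chi_1: 1, chi_2: 1, chi_6: 1. Dimension check: dim(chi_6)*dim(chi_6) = 2*2 = 4 and sum (mult * dim) = 1*1 + 1*1 + 1*2 = 4.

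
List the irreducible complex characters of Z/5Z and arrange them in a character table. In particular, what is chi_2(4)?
Character table of Z/5Z (irreps indexed chi_0,...,chi_4 with chi_k(m) = zeta_5^(k*m), zeta_5 = exp(2*pi*i/5)):
  irrep \ class  {0} (size 1)  {1} (size 1)    {2} (size 1)    {3} (size 1)    {4} (size 1)  
  chi_0          1             1               1               1               1             
  chi_1          1             exp(2*I*pi/5)   exp(4*I*pi/5)   exp(-4*I*pi/5)  exp(-2*I*pi/5)
  chi_2          1             exp(4*I*pi/5)   exp(-2*I*pi/5)  exp(2*I*pi/5)   exp(-4*I*pi/5)
  chi_3          1             exp(-4*I*pi/5)  exp(2*I*pi/5)   exp(-2*I*pi/5)  exp(4*I*pi/5) 
  chi_4          1             exp(-2*I*pi/5)  exp(-4*I*pi/5)  exp(4*I*pi/5)   exp(2*I*pi/5) 

Spot check: chi_2(4) = zeta_5^(2*4) = zeta_5^8 = exp(-4*I*pi/5).

Solution. Z/5Z is abelian, so all 5 irreducible complex representations are 1-dimensional. They are given by chi_k(m) = zeta_5^(k*m) for k = 0,...,4. Row orthogonality: sum_m chi_k(m) conj(chi_l(m)) = 5 * [k = l].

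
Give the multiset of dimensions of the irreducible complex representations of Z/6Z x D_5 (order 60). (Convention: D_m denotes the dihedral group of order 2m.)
Dimensions: 1, 1, 1, 1, 1, 1, 1, 1, 1, 1, 1, 1, 2, 2, 2, 2, 2, 2, 2, 2, 2, 2, 2, 2

Argument: There are 24 irreducibles (= number of conjugacy classes). Their dimensions d_i satisfy sum d_i^2 = |G| = 60: 1 + 1 + 1 + 1 + 1 + 1 + 1 + 1 + 1 + 1 + 1 + 1 + 4 + 4 + 4 + 4 + 4 + 4 + 4 + 4 + 4 + 4 + 4 + 4 = 60. (For the product with Z/6Z: each of the 6 1-dim characters of Z/6Z tensors with each irrep of D_5, giving 6 copies of each D_5-dimension.)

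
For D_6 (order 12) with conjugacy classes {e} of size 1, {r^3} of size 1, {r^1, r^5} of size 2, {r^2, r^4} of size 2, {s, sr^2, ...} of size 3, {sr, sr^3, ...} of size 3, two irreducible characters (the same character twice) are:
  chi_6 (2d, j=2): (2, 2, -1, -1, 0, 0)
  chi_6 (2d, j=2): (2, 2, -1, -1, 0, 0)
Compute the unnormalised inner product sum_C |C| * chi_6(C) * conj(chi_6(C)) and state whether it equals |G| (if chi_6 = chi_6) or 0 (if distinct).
Sum = 12 = |G| = 12; so <chi_6, chi_6> = 1 (norm-1 confirms irreducibility).

Working: Compute term by term over conjugacy classes (|C| * chi_6(C) * conj(chi_6(C))):
  1*(2)*conj(2) + 1*(2)*conj(2) + 2*(-1)*conj(-1) + 2*(-1)*conj(-1) + 3*(0)*conj(0) + 3*(0)*conj(0)
  = (4) + (4) + (2) + (2) + (0) + (0)
  = 12.
Dividing by |G| = 12 gives 12/12 = 1, matching the row-orthogonality relation <chi_6, chi_6> = [chi_6 = chi_6].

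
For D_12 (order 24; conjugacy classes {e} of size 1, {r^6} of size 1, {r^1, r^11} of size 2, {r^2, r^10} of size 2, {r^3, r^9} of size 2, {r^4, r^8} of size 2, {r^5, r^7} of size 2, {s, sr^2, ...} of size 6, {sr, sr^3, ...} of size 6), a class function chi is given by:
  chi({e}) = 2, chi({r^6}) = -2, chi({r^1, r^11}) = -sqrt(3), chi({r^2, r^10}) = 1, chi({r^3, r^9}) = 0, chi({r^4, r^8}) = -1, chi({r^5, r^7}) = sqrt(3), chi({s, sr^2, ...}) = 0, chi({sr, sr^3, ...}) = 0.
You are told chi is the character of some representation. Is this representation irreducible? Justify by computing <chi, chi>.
Irreducible: <chi, chi> = 1.

Explanation: <chi, chi> = (1/|G|) sum_C |C| * |chi(C)|^2 = (1/24)[1*|2|^2 + 1*|-2|^2 + 2*|-sqrt(3)|^2 + 2*|1|^2 + 2*|0|^2 + 2*|-1|^2 + 2*|sqrt(3)|^2 + 6*|0|^2 + 6*|0|^2]
  = (1/24)[(4) + (4) + (6) + (2) + (0) + (2) + (6) + (0) + (0)] = 24/24 = 1.
A character is irreducible iff <chi, chi> = 1, so this representation is irreducible.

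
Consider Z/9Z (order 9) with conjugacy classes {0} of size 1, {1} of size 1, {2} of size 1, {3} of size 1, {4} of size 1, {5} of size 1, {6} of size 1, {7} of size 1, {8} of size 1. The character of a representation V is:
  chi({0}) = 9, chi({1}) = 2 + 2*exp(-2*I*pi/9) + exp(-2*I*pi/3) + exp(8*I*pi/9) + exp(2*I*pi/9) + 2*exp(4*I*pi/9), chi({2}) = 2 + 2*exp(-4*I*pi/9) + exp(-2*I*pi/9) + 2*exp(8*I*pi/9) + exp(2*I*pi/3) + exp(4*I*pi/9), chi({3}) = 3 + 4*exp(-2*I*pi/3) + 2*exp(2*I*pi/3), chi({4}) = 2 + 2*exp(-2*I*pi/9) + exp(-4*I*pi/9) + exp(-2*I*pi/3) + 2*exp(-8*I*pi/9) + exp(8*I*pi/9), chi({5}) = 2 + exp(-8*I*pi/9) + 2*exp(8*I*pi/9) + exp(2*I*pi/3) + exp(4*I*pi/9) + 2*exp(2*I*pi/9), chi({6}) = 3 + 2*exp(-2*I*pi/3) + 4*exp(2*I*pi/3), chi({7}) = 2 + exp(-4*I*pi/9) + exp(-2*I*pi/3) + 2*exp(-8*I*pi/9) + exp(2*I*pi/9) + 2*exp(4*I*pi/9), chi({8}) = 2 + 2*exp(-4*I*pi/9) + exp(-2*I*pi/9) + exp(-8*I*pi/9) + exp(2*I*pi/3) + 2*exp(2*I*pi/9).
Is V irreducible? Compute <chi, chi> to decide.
Not irreducible (reducible): <chi, chi> = 15 > 1.

<chi, chi> = (1/|G|) sum_C |C| * |chi(C)|^2 = (1/9)[1*|9|^2 + 1*|2 + 2*exp(-2*I*pi/9) + exp(-2*I*pi/3) + exp(8*I*pi/9) + exp(2*I*pi/9) + 2*exp(4*I*pi/9)|^2 + 1*|2 + 2*exp(-4*I*pi/9) + exp(-2*I*pi/9) + 2*exp(8*I*pi/9) + exp(2*I*pi/3) + exp(4*I*pi/9)|^2 + 1*|3 + 4*exp(-2*I*pi/3) + 2*exp(2*I*pi/3)|^2 + 1*|2 + 2*exp(-2*I*pi/9) + exp(-4*I*pi/9) + exp(-2*I*pi/3) + 2*exp(-8*I*pi/9) + exp(8*I*pi/9)|^2 + 1*|2 + exp(-8*I*pi/9) + 2*exp(8*I*pi/9) + exp(2*I*pi/3) + exp(4*I*pi/9) + 2*exp(2*I*pi/9)|^2 + 1*|3 + 2*exp(-2*I*pi/3) + 4*exp(2*I*pi/3)|^2 + 1*|2 + exp(-4*I*pi/9) + exp(-2*I*pi/3) + 2*exp(-8*I*pi/9) + exp(2*I*pi/9) + 2*exp(4*I*pi/9)|^2 + 1*|2 + 2*exp(-4*I*pi/9) + exp(-2*I*pi/9) + exp(-8*I*pi/9) + exp(2*I*pi/3) + 2*exp(2*I*pi/9)|^2]
  = (1/9)[(81) + (15 + 11*exp(-4*I*pi/9) + 7*exp(-2*I*pi/3) + 8*exp(-2*I*pi/9) + 7*exp(-8*I*pi/9) + 7*exp(8*I*pi/9) + 8*exp(2*I*pi/9) + 7*exp(2*I*pi/3) + 11*exp(4*I*pi/9)) + (15 + 8*exp(-4*I*pi/9) + 7*exp(-2*I*pi/3) + 7*exp(-2*I*pi/9) + 11*exp(-8*I*pi/9) + 11*exp(8*I*pi/9) + 7*exp(2*I*pi/9) + 7*exp(2*I*pi/3) + 8*exp(4*I*pi/9)) + (3) + (15 + 11*exp(-2*I*pi/9) + 7*exp(-4*I*pi/9) + 7*exp(-2*I*pi/3) + 8*exp(-8*I*pi/9) + 8*exp(8*I*pi/9) + 7*exp(2*I*pi/3) + 7*exp(4*I*pi/9) + 11*exp(2*I*pi/9)) + (15 + 11*exp(-2*I*pi/9) + 7*exp(-4*I*pi/9) + 7*exp(-2*I*pi/3) + 8*exp(-8*I*pi/9) + 8*exp(8*I*pi/9) + 7*exp(2*I*pi/3) + 7*exp(4*I*pi/9) + 11*exp(2*I*pi/9)) + (3) + (15 + 8*exp(-4*I*pi/9) + 7*exp(-2*I*pi/3) + 7*exp(-2*I*pi/9) + 11*exp(-8*I*pi/9) + 11*exp(8*I*pi/9) + 7*exp(2*I*pi/9) + 7*exp(2*I*pi/3) + 8*exp(4*I*pi/9)) + (15 + 11*exp(-4*I*pi/9) + 7*exp(-2*I*pi/3) + 8*exp(-2*I*pi/9) + 7*exp(-8*I*pi/9) + 7*exp(8*I*pi/9) + 8*exp(2*I*pi/9) + 7*exp(2*I*pi/3) + 11*exp(4*I*pi/9))] = 135/9 = 15.
(Exp terms are combined using exp(i*s)*conj(exp(i*t)) = exp(i*(s-t)), and sums of them are collapsed using the identity that for every m > 1 the m distinct m-th roots of unity sum to 0, e.g. 1 + exp(2*I*pi/3) + exp(-2*I*pi/3) = 0.)
A character is irreducible iff <chi, chi> = 1, so this representation is reducible.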